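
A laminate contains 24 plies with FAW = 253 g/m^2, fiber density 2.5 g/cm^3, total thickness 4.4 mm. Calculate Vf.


Vf = n * FAW / (rho_f * h * 1000) = 24 * 253 / (2.5 * 4.4 * 1000) = 0.552

0.552


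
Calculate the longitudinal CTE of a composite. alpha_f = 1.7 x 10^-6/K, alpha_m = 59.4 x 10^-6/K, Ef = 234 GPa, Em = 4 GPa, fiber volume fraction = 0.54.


E1 = Ef*Vf + Em*(1-Vf) = 128.2
alpha_1 = (alpha_f*Ef*Vf + alpha_m*Em*(1-Vf))/E1 = 2.53 x 10^-6/K

2.53 x 10^-6/K


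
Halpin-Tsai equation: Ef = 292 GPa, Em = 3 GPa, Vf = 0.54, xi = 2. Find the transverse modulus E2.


eta = (Ef/Em - 1)/(Ef/Em + xi) = (97.3333 - 1)/(97.3333 + 2) = 0.9698
E2 = Em*(1+xi*eta*Vf)/(1-eta*Vf) = 12.9 GPa

12.9 GPa


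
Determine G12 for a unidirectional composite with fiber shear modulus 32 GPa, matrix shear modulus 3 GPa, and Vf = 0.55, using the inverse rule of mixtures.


1/G12 = Vf/Gf + (1-Vf)/Gm = 0.55/32 + 0.45/3
G12 = 5.98 GPa

5.98 GPa


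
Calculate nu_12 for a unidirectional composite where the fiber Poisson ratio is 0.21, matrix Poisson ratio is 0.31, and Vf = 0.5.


nu_12 = nu_f*Vf + nu_m*(1-Vf) = 0.21*0.5 + 0.31*0.5 = 0.26

0.26


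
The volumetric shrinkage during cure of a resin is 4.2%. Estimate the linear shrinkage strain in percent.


Linear shrinkage ≈ vol_shrink/3 = 4.2/3 = 1.4%

1.4%


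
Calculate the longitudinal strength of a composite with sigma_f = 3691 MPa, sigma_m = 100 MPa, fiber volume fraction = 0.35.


sigma_1 = sigma_f*Vf + sigma_m*(1-Vf) = 3691*0.35 + 100*0.65 = 1356.9 MPa

1356.9 MPa


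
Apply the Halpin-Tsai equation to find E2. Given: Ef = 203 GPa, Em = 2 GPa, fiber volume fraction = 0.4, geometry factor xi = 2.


eta = (Ef/Em - 1)/(Ef/Em + xi) = (101.5 - 1)/(101.5 + 2) = 0.971
E2 = Em*(1+xi*eta*Vf)/(1-eta*Vf) = 5.81 GPa

5.81 GPa


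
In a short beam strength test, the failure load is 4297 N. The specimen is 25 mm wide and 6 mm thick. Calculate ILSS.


ILSS = 3F/(4bh) = 3*4297/(4*25*6) = 21.49 MPa

21.49 MPa


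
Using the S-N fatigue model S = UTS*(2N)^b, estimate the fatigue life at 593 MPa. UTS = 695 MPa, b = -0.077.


N = 0.5 * (S/UTS)^(1/b) = 0.5 * (593/695)^(1/-0.077) = 3.9280 cycles

3.9280 cycles


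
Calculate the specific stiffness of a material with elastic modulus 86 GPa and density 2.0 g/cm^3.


Specific stiffness = E/rho = 86/2.0 = 43.0 GPa/(g/cm^3)

43.0 GPa/(g/cm^3)


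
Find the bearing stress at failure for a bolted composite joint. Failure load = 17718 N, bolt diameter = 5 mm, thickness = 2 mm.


sigma_br = F/(d*h) = 17718/(5*2) = 1771.8 MPa

1771.8 MPa


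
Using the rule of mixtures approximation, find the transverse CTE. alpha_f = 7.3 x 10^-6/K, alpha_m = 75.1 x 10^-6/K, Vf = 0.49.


alpha_2 = alpha_f*Vf + alpha_m*(1-Vf) = 7.3*0.49 + 75.1*0.51 = 41.9 x 10^-6/K

41.9 x 10^-6/K


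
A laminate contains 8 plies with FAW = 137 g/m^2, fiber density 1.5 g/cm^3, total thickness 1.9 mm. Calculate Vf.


Vf = n * FAW / (rho_f * h * 1000) = 8 * 137 / (1.5 * 1.9 * 1000) = 0.3846

0.3846


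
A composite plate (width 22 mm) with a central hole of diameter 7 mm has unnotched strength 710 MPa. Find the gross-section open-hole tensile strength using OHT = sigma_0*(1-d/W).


OHT = sigma_0*(1-d/W) = 710*(1-7/22) = 484.1 MPa

484.1 MPa


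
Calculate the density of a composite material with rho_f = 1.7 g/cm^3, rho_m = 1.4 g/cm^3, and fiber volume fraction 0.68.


rho_c = rho_f*Vf + rho_m*(1-Vf) = 1.7*0.68 + 1.4*0.32 = 1.604 g/cm^3

1.604 g/cm^3


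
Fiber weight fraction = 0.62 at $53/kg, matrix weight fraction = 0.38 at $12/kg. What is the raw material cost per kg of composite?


Cost = cost_f*Wf + cost_m*Wm = 53*0.62 + 12*0.38 = $37.42/kg

$37.42/kg


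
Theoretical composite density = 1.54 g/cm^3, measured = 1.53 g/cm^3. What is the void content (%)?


Void% = (rho_theo - rho_actual)/rho_theo * 100 = (1.54 - 1.53)/1.54 * 100 = 0.65%

0.65%


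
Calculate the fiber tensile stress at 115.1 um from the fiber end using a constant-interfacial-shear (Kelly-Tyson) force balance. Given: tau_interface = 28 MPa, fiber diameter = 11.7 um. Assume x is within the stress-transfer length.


Force balance: sigma_f * (pi*d^2/4) = tau * (pi*d) * x  ->  sigma_f = 4 * tau * x / d
sigma_f = 4 * 28 * 115.1 / 11.7 = 1101.8 MPa

1101.8 MPa


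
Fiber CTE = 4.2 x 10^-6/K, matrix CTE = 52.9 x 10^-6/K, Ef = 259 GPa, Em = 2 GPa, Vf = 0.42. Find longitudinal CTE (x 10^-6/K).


E1 = Ef*Vf + Em*(1-Vf) = 109.94
alpha_1 = (alpha_f*Ef*Vf + alpha_m*Em*(1-Vf))/E1 = 4.71 x 10^-6/K

4.71 x 10^-6/K


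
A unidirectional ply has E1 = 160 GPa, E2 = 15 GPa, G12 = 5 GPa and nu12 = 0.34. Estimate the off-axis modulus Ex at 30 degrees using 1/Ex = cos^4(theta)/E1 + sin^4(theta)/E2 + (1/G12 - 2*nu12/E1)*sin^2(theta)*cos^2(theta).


cos^4(30) = 0.5625, sin^4(30) = 0.0625, sin^2(30)*cos^2(30) = 0.1875
1/G12 - 2*nu12/E1 = 1/5 - 2*0.34/160 = 0.19575 GPa^-1
1/Ex = 0.5625/160 + 0.0625/15 + 0.19575*0.1875 = 0.0443854 GPa^-1
Ex = 22.53 GPa

22.53 GPa


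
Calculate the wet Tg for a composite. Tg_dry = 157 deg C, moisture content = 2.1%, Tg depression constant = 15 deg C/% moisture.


Tg_wet = Tg_dry - k*moisture = 157 - 15*2.1 = 125.5 deg C

125.5 deg C


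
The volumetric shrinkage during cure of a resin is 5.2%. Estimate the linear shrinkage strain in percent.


Linear shrinkage ≈ vol_shrink/3 = 5.2/3 = 1.733%

1.733%


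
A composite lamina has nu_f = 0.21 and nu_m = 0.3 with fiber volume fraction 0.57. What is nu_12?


nu_12 = nu_f*Vf + nu_m*(1-Vf) = 0.21*0.57 + 0.3*0.43 = 0.2487

0.2487


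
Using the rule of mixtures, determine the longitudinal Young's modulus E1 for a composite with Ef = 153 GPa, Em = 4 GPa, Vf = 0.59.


E1 = Ef*Vf + Em*(1-Vf) = 153*0.59 + 4*0.41 = 91.91 GPa

91.91 GPa


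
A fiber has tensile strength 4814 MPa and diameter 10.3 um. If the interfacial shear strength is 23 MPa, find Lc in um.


Lc = sigma_f * d / (2 * tau_i) = 4814 * 10.3 / (2 * 23) = 1077.9 um

1077.9 um


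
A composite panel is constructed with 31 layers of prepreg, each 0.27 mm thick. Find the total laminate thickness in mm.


h = n * t_ply = 31 * 0.27 = 8.37 mm

8.37 mm


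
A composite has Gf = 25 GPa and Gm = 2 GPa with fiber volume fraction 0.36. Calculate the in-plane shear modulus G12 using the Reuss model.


1/G12 = Vf/Gf + (1-Vf)/Gm = 0.36/25 + 0.64/2
G12 = 2.99 GPa

2.99 GPa


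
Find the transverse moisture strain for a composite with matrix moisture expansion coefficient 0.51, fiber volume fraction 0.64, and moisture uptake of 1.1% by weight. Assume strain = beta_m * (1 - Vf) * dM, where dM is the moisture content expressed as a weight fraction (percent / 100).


dM = 1.1/100 = 0.011
strain = beta_m * (1-Vf) * dM = 0.51 * 0.36 * 0.011 = 0.0020196

0.0020196


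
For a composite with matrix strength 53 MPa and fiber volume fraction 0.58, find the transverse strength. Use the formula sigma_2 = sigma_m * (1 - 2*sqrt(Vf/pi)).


factor = 1 - 2*sqrt(0.58/pi) = 0.1407
sigma_2 = 53 * 0.1407 = 7.45 MPa

7.45 MPa


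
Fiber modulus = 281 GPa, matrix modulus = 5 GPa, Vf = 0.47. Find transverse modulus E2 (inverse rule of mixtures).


1/E2 = Vf/Ef + (1-Vf)/Em = 0.47/281 + 0.53/5
E2 = 9.29 GPa

9.29 GPa


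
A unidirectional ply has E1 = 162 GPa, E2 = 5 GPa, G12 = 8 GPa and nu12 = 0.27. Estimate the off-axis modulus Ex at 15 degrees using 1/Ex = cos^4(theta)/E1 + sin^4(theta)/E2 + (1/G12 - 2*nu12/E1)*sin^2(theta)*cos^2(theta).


cos^4(15) = 0.870513, sin^4(15) = 0.004487, sin^2(15)*cos^2(15) = 0.0625
1/G12 - 2*nu12/E1 = 1/8 - 2*0.27/162 = 0.121667 GPa^-1
1/Ex = 0.870513/162 + 0.004487/5 + 0.121667*0.0625 = 0.0138752 GPa^-1
Ex = 72.07 GPa

72.07 GPa


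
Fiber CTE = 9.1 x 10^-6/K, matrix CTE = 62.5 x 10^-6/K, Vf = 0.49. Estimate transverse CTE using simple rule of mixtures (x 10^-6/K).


alpha_2 = alpha_f*Vf + alpha_m*(1-Vf) = 9.1*0.49 + 62.5*0.51 = 36.3 x 10^-6/K

36.3 x 10^-6/K


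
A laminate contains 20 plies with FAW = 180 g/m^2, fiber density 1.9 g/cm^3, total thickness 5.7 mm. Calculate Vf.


Vf = n * FAW / (rho_f * h * 1000) = 20 * 180 / (1.9 * 5.7 * 1000) = 0.3324

0.3324


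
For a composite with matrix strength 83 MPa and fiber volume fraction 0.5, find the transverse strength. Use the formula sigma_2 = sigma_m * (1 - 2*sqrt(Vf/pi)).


factor = 1 - 2*sqrt(0.5/pi) = 0.2021
sigma_2 = 83 * 0.2021 = 16.78 MPa

16.78 MPa


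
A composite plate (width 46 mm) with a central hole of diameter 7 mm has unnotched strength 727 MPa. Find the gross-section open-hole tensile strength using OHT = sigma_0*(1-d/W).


OHT = sigma_0*(1-d/W) = 727*(1-7/46) = 616.4 MPa

616.4 MPa


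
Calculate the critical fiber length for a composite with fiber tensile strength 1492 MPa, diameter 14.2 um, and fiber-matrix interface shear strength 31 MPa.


Lc = sigma_f * d / (2 * tau_i) = 1492 * 14.2 / (2 * 31) = 341.7 um

341.7 um


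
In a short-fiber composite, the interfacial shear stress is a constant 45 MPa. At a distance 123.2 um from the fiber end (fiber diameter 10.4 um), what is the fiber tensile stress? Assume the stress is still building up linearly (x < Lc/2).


Force balance: sigma_f * (pi*d^2/4) = tau * (pi*d) * x  ->  sigma_f = 4 * tau * x / d
sigma_f = 4 * 45 * 123.2 / 10.4 = 2132.3 MPa

2132.3 MPa


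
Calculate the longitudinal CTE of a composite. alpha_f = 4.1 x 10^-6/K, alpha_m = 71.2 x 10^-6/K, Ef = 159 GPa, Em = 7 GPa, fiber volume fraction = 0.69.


E1 = Ef*Vf + Em*(1-Vf) = 111.88
alpha_1 = (alpha_f*Ef*Vf + alpha_m*Em*(1-Vf))/E1 = 5.4 x 10^-6/K

5.4 x 10^-6/K


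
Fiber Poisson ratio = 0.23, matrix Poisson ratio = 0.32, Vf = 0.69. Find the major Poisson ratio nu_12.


nu_12 = nu_f*Vf + nu_m*(1-Vf) = 0.23*0.69 + 0.32*0.31 = 0.2579

0.2579


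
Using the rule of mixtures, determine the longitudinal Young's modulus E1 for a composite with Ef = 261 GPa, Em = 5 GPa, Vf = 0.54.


E1 = Ef*Vf + Em*(1-Vf) = 261*0.54 + 5*0.46 = 143.24 GPa

143.24 GPa


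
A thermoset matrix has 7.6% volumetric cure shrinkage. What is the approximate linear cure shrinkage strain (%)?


Linear shrinkage ≈ vol_shrink/3 = 7.6/3 = 2.533%

2.533%


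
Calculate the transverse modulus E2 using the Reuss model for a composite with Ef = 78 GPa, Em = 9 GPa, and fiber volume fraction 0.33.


1/E2 = Vf/Ef + (1-Vf)/Em = 0.33/78 + 0.67/9
E2 = 12.71 GPa

12.71 GPa


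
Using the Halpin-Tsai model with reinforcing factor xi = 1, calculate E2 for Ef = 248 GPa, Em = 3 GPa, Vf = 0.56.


eta = (Ef/Em - 1)/(Ef/Em + xi) = (82.6667 - 1)/(82.6667 + 1) = 0.9761
E2 = Em*(1+xi*eta*Vf)/(1-eta*Vf) = 10.23 GPa

10.23 GPa


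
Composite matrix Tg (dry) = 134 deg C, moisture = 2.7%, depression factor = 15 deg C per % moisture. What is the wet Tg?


Tg_wet = Tg_dry - k*moisture = 134 - 15*2.7 = 93.5 deg C

93.5 deg C


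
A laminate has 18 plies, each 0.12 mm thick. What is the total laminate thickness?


h = n * t_ply = 18 * 0.12 = 2.16 mm

2.16 mm


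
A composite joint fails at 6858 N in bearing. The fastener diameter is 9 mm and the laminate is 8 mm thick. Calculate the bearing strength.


sigma_br = F/(d*h) = 6858/(9*8) = 95.3 MPa

95.3 MPa


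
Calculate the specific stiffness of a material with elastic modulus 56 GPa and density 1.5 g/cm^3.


Specific stiffness = E/rho = 56/1.5 = 37.3 GPa/(g/cm^3)

37.3 GPa/(g/cm^3)


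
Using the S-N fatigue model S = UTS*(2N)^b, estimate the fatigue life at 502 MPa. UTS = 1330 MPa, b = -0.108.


N = 0.5 * (S/UTS)^(1/b) = 0.5 * (502/1330)^(1/-0.108) = 4140.0571 cycles

4140.0571 cycles


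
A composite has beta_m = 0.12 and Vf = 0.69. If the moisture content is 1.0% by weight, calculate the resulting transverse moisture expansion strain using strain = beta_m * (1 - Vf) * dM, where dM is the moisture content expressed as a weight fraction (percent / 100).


dM = 1.0/100 = 0.01
strain = beta_m * (1-Vf) * dM = 0.12 * 0.31 * 0.01 = 0.000372

0.000372


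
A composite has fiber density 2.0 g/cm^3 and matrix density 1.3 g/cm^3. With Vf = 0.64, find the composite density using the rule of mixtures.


rho_c = rho_f*Vf + rho_m*(1-Vf) = 2.0*0.64 + 1.3*0.36 = 1.748 g/cm^3

1.748 g/cm^3


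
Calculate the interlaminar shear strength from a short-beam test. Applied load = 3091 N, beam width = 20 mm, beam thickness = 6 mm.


ILSS = 3F/(4bh) = 3*3091/(4*20*6) = 19.32 MPa

19.32 MPa


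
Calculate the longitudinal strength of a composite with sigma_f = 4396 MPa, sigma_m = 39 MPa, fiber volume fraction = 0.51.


sigma_1 = sigma_f*Vf + sigma_m*(1-Vf) = 4396*0.51 + 39*0.49 = 2261.1 MPa

2261.1 MPa


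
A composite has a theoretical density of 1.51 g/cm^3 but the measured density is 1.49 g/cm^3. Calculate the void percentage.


Void% = (rho_theo - rho_actual)/rho_theo * 100 = (1.51 - 1.49)/1.51 * 100 = 1.32%

1.32%


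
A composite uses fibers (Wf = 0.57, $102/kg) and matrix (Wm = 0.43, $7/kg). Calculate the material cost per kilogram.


Cost = cost_f*Wf + cost_m*Wm = 102*0.57 + 7*0.43 = $61.15/kg

$61.15/kg


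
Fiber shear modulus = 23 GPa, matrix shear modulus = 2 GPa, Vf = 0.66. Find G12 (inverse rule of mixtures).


1/G12 = Vf/Gf + (1-Vf)/Gm = 0.66/23 + 0.34/2
G12 = 5.03 GPa

5.03 GPa


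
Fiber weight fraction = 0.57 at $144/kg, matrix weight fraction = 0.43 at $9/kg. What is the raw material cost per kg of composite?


Cost = cost_f*Wf + cost_m*Wm = 144*0.57 + 9*0.43 = $85.95/kg

$85.95/kg


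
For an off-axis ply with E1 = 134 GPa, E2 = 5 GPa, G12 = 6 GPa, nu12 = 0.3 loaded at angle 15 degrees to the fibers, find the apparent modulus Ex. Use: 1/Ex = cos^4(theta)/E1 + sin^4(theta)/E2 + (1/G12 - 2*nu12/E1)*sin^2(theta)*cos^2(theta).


cos^4(15) = 0.870513, sin^4(15) = 0.004487, sin^2(15)*cos^2(15) = 0.0625
1/G12 - 2*nu12/E1 = 1/6 - 2*0.3/134 = 0.162189 GPa^-1
1/Ex = 0.870513/134 + 0.004487/5 + 0.162189*0.0625 = 0.0175306 GPa^-1
Ex = 57.04 GPa

57.04 GPa


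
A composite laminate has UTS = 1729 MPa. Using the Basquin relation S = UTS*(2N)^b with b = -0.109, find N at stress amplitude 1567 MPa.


N = 0.5 * (S/UTS)^(1/b) = 0.5 * (1567/1729)^(1/-0.109) = 1.2330 cycles

1.2330 cycles


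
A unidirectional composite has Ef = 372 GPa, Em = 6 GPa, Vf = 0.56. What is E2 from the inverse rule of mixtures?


1/E2 = Vf/Ef + (1-Vf)/Em = 0.56/372 + 0.44/6
E2 = 13.36 GPa

13.36 GPa


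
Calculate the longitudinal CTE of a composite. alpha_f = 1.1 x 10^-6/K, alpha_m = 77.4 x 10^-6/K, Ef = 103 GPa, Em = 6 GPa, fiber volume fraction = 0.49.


E1 = Ef*Vf + Em*(1-Vf) = 53.53
alpha_1 = (alpha_f*Ef*Vf + alpha_m*Em*(1-Vf))/E1 = 5.46 x 10^-6/K

5.46 x 10^-6/K


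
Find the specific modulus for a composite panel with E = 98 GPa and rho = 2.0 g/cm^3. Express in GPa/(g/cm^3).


Specific stiffness = E/rho = 98/2.0 = 49.0 GPa/(g/cm^3)

49.0 GPa/(g/cm^3)


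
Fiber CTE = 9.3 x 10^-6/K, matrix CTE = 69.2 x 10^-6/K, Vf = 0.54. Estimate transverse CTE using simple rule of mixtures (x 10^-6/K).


alpha_2 = alpha_f*Vf + alpha_m*(1-Vf) = 9.3*0.54 + 69.2*0.46 = 36.9 x 10^-6/K

36.9 x 10^-6/K


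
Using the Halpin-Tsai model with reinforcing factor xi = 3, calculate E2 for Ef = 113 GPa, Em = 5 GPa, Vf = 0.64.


eta = (Ef/Em - 1)/(Ef/Em + xi) = (22.6 - 1)/(22.6 + 3) = 0.8438
E2 = Em*(1+xi*eta*Vf)/(1-eta*Vf) = 28.48 GPa

28.48 GPa


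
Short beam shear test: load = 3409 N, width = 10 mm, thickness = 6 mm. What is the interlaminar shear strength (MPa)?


ILSS = 3F/(4bh) = 3*3409/(4*10*6) = 42.61 MPa

42.61 MPa


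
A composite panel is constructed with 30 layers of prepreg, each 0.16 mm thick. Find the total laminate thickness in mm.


h = n * t_ply = 30 * 0.16 = 4.8 mm

4.8 mm


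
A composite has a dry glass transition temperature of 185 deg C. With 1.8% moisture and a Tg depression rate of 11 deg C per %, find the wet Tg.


Tg_wet = Tg_dry - k*moisture = 185 - 11*1.8 = 165.2 deg C

165.2 deg C


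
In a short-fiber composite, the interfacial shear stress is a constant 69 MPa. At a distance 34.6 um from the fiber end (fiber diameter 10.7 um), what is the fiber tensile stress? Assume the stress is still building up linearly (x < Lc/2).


Force balance: sigma_f * (pi*d^2/4) = tau * (pi*d) * x  ->  sigma_f = 4 * tau * x / d
sigma_f = 4 * 69 * 34.6 / 10.7 = 892.5 MPa

892.5 MPa


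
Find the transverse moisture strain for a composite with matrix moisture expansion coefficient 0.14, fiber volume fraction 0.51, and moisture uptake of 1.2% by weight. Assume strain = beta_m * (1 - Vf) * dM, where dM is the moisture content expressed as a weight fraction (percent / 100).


dM = 1.2/100 = 0.012
strain = beta_m * (1-Vf) * dM = 0.14 * 0.49 * 0.012 = 0.0008232

0.0008232


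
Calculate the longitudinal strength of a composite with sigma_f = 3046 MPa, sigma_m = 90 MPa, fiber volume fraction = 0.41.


sigma_1 = sigma_f*Vf + sigma_m*(1-Vf) = 3046*0.41 + 90*0.59 = 1302.0 MPa

1302.0 MPa


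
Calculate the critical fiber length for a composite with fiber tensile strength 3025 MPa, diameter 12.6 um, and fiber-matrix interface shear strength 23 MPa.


Lc = sigma_f * d / (2 * tau_i) = 3025 * 12.6 / (2 * 23) = 828.6 um

828.6 um


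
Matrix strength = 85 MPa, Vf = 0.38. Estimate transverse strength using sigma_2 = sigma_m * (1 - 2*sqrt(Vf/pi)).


factor = 1 - 2*sqrt(0.38/pi) = 0.3044
sigma_2 = 85 * 0.3044 = 25.88 MPa

25.88 MPa


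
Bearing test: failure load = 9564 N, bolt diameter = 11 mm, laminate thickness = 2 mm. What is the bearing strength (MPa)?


sigma_br = F/(d*h) = 9564/(11*2) = 434.7 MPa

434.7 MPa


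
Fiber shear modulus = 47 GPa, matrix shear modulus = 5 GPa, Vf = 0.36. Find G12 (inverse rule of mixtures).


1/G12 = Vf/Gf + (1-Vf)/Gm = 0.36/47 + 0.64/5
G12 = 7.37 GPa

7.37 GPa


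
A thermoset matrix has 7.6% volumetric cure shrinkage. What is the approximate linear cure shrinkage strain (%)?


Linear shrinkage ≈ vol_shrink/3 = 7.6/3 = 2.533%

2.533%


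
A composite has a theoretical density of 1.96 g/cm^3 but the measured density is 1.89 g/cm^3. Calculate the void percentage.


Void% = (rho_theo - rho_actual)/rho_theo * 100 = (1.96 - 1.89)/1.96 * 100 = 3.57%

3.57%


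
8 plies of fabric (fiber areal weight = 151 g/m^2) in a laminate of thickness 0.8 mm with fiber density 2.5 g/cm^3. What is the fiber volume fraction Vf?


Vf = n * FAW / (rho_f * h * 1000) = 8 * 151 / (2.5 * 0.8 * 1000) = 0.604

0.604


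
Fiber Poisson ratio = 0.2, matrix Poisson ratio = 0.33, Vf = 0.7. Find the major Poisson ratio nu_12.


nu_12 = nu_f*Vf + nu_m*(1-Vf) = 0.2*0.7 + 0.33*0.3 = 0.239

0.239


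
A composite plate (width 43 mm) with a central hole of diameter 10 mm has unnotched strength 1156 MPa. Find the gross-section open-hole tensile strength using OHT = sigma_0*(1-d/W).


OHT = sigma_0*(1-d/W) = 1156*(1-10/43) = 887.2 MPa

887.2 MPa


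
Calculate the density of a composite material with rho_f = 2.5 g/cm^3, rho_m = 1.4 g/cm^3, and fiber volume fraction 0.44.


rho_c = rho_f*Vf + rho_m*(1-Vf) = 2.5*0.44 + 1.4*0.56 = 1.884 g/cm^3

1.884 g/cm^3


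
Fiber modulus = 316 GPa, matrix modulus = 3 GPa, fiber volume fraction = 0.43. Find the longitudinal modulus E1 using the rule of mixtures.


E1 = Ef*Vf + Em*(1-Vf) = 316*0.43 + 3*0.57 = 137.59 GPa

137.59 GPa


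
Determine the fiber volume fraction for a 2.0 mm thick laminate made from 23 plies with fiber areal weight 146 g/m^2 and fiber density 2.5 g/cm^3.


Vf = n * FAW / (rho_f * h * 1000) = 23 * 146 / (2.5 * 2.0 * 1000) = 0.6716

0.6716


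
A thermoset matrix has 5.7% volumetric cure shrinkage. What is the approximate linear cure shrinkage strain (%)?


Linear shrinkage ≈ vol_shrink/3 = 5.7/3 = 1.9%

1.9%


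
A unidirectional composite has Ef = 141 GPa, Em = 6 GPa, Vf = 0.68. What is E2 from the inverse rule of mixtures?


1/E2 = Vf/Ef + (1-Vf)/Em = 0.68/141 + 0.32/6
E2 = 17.2 GPa

17.2 GPa


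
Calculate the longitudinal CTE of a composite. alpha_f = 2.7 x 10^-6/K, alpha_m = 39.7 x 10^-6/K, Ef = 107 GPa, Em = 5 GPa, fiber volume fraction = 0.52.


E1 = Ef*Vf + Em*(1-Vf) = 58.04
alpha_1 = (alpha_f*Ef*Vf + alpha_m*Em*(1-Vf))/E1 = 4.23 x 10^-6/K

4.23 x 10^-6/K


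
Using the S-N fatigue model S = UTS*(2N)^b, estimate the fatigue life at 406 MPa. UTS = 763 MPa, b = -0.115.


N = 0.5 * (S/UTS)^(1/b) = 0.5 * (406/763)^(1/-0.115) = 120.6607 cycles

120.6607 cycles


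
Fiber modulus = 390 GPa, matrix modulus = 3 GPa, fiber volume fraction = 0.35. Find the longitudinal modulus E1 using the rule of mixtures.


E1 = Ef*Vf + Em*(1-Vf) = 390*0.35 + 3*0.65 = 138.45 GPa

138.45 GPa


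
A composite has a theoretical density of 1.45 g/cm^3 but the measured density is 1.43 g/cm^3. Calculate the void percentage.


Void% = (rho_theo - rho_actual)/rho_theo * 100 = (1.45 - 1.43)/1.45 * 100 = 1.38%

1.38%


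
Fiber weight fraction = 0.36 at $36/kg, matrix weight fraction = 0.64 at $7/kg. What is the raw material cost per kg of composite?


Cost = cost_f*Wf + cost_m*Wm = 36*0.36 + 7*0.64 = $17.44/kg

$17.44/kg


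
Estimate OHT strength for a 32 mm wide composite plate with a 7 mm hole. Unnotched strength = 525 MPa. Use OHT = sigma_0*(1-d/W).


OHT = sigma_0*(1-d/W) = 525*(1-7/32) = 410.2 MPa

410.2 MPa


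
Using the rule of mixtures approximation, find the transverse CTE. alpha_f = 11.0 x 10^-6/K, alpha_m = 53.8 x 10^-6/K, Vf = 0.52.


alpha_2 = alpha_f*Vf + alpha_m*(1-Vf) = 11.0*0.52 + 53.8*0.48 = 31.5 x 10^-6/K

31.5 x 10^-6/K


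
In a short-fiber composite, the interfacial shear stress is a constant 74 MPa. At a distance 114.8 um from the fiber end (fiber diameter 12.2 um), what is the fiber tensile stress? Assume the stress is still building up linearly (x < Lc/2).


Force balance: sigma_f * (pi*d^2/4) = tau * (pi*d) * x  ->  sigma_f = 4 * tau * x / d
sigma_f = 4 * 74 * 114.8 / 12.2 = 2785.3 MPa

2785.3 MPa


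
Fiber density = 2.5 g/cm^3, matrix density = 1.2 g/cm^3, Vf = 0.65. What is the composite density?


rho_c = rho_f*Vf + rho_m*(1-Vf) = 2.5*0.65 + 1.2*0.35 = 2.045 g/cm^3

2.045 g/cm^3


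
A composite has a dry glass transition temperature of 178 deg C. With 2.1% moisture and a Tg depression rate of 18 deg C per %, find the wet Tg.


Tg_wet = Tg_dry - k*moisture = 178 - 18*2.1 = 140.2 deg C

140.2 deg C


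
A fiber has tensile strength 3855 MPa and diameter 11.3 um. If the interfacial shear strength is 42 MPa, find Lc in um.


Lc = sigma_f * d / (2 * tau_i) = 3855 * 11.3 / (2 * 42) = 518.6 um

518.6 um


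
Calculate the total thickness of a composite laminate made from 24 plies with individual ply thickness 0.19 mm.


h = n * t_ply = 24 * 0.19 = 4.56 mm

4.56 mm


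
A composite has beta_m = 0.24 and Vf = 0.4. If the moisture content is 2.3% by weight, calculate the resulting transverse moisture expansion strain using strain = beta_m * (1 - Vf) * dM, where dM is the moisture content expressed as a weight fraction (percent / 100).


dM = 2.3/100 = 0.023
strain = beta_m * (1-Vf) * dM = 0.24 * 0.6 * 0.023 = 0.003312

0.003312


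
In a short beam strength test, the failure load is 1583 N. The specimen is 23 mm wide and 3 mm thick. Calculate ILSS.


ILSS = 3F/(4bh) = 3*1583/(4*23*3) = 17.21 MPa

17.21 MPa


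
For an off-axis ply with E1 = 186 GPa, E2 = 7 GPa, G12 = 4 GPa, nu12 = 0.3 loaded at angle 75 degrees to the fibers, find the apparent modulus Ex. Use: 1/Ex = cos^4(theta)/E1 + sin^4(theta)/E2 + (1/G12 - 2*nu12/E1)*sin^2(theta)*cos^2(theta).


cos^4(75) = 0.004487, sin^4(75) = 0.870513, sin^2(75)*cos^2(75) = 0.0625
1/G12 - 2*nu12/E1 = 1/4 - 2*0.3/186 = 0.246774 GPa^-1
1/Ex = 0.004487/186 + 0.870513/7 + 0.246774*0.0625 = 0.1398065 GPa^-1
Ex = 7.15 GPa

7.15 GPa


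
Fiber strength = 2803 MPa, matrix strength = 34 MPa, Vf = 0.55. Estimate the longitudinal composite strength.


sigma_1 = sigma_f*Vf + sigma_m*(1-Vf) = 2803*0.55 + 34*0.45 = 1557.0 MPa

1557.0 MPa


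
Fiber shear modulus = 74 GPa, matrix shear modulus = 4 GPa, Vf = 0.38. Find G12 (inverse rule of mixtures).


1/G12 = Vf/Gf + (1-Vf)/Gm = 0.38/74 + 0.62/4
G12 = 6.24 GPa

6.24 GPa


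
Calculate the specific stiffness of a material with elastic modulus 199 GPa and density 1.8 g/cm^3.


Specific stiffness = E/rho = 199/1.8 = 110.6 GPa/(g/cm^3)

110.6 GPa/(g/cm^3)


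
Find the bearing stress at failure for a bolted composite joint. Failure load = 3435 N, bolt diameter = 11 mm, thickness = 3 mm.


sigma_br = F/(d*h) = 3435/(11*3) = 104.1 MPa

104.1 MPa


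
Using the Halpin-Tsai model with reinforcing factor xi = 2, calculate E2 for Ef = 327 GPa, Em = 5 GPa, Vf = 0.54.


eta = (Ef/Em - 1)/(Ef/Em + xi) = (65.4 - 1)/(65.4 + 2) = 0.9555
E2 = Em*(1+xi*eta*Vf)/(1-eta*Vf) = 20.99 GPa

20.99 GPa


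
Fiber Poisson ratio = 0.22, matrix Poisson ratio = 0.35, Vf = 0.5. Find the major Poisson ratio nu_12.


nu_12 = nu_f*Vf + nu_m*(1-Vf) = 0.22*0.5 + 0.35*0.5 = 0.285

0.285


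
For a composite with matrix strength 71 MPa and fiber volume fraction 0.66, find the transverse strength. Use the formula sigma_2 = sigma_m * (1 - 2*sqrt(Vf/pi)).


factor = 1 - 2*sqrt(0.66/pi) = 0.0833
sigma_2 = 71 * 0.0833 = 5.91 MPa

5.91 MPa


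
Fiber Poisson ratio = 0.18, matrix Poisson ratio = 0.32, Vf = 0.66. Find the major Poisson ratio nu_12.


nu_12 = nu_f*Vf + nu_m*(1-Vf) = 0.18*0.66 + 0.32*0.34 = 0.2276

0.2276


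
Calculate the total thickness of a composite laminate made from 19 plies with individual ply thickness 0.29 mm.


h = n * t_ply = 19 * 0.29 = 5.51 mm

5.51 mm


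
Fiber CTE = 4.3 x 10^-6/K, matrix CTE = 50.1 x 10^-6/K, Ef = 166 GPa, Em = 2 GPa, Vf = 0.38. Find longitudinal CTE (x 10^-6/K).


E1 = Ef*Vf + Em*(1-Vf) = 64.32
alpha_1 = (alpha_f*Ef*Vf + alpha_m*Em*(1-Vf))/E1 = 5.18 x 10^-6/K

5.18 x 10^-6/K


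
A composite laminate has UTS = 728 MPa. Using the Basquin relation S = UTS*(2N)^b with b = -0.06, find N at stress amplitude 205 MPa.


N = 0.5 * (S/UTS)^(1/b) = 0.5 * (205/728)^(1/-0.06) = 7.4461e+08 cycles

7.4461e+08 cycles


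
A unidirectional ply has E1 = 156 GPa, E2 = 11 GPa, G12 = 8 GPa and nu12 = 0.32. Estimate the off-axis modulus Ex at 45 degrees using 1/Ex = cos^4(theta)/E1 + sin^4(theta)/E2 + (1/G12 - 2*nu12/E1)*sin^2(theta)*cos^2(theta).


cos^4(45) = 0.25, sin^4(45) = 0.25, sin^2(45)*cos^2(45) = 0.25
1/G12 - 2*nu12/E1 = 1/8 - 2*0.32/156 = 0.120897 GPa^-1
1/Ex = 0.25/156 + 0.25/11 + 0.120897*0.25 = 0.0545542 GPa^-1
Ex = 18.33 GPa

18.33 GPa


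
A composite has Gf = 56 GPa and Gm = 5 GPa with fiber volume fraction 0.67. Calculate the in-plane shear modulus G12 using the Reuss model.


1/G12 = Vf/Gf + (1-Vf)/Gm = 0.67/56 + 0.33/5
G12 = 12.83 GPa

12.83 GPa


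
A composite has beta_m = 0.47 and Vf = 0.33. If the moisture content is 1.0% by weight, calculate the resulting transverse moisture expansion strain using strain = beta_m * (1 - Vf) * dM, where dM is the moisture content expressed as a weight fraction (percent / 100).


dM = 1.0/100 = 0.01
strain = beta_m * (1-Vf) * dM = 0.47 * 0.67 * 0.01 = 0.003149

0.003149


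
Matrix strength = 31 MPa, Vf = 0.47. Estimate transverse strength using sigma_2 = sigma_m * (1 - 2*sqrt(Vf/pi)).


factor = 1 - 2*sqrt(0.47/pi) = 0.2264
sigma_2 = 31 * 0.2264 = 7.02 MPa

7.02 MPa


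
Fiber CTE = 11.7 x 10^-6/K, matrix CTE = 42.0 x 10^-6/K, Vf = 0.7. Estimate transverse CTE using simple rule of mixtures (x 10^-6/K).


alpha_2 = alpha_f*Vf + alpha_m*(1-Vf) = 11.7*0.7 + 42.0*0.3 = 20.8 x 10^-6/K

20.8 x 10^-6/K


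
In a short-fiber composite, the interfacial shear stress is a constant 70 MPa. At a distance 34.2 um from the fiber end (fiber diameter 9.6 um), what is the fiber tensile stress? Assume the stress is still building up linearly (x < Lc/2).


Force balance: sigma_f * (pi*d^2/4) = tau * (pi*d) * x  ->  sigma_f = 4 * tau * x / d
sigma_f = 4 * 70 * 34.2 / 9.6 = 997.5 MPa

997.5 MPa


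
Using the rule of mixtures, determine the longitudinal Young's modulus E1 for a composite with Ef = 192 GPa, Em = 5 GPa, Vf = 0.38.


E1 = Ef*Vf + Em*(1-Vf) = 192*0.38 + 5*0.62 = 76.06 GPa

76.06 GPa


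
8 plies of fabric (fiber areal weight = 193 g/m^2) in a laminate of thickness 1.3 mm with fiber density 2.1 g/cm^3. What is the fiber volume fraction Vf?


Vf = n * FAW / (rho_f * h * 1000) = 8 * 193 / (2.1 * 1.3 * 1000) = 0.5656

0.5656


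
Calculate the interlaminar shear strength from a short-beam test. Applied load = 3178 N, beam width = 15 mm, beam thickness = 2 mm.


ILSS = 3F/(4bh) = 3*3178/(4*15*2) = 79.45 MPa

79.45 MPa


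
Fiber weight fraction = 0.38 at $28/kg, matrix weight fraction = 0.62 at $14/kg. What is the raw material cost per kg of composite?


Cost = cost_f*Wf + cost_m*Wm = 28*0.38 + 14*0.62 = $19.32/kg

$19.32/kg


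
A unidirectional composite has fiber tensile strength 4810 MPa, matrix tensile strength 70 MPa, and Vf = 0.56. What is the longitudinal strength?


sigma_1 = sigma_f*Vf + sigma_m*(1-Vf) = 4810*0.56 + 70*0.44 = 2724.4 MPa

2724.4 MPa


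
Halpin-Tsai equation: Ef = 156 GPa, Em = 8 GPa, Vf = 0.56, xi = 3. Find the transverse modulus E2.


eta = (Ef/Em - 1)/(Ef/Em + xi) = (19.5 - 1)/(19.5 + 3) = 0.8222
E2 = Em*(1+xi*eta*Vf)/(1-eta*Vf) = 35.31 GPa

35.31 GPa


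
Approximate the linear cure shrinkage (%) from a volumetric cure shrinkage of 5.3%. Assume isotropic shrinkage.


Linear shrinkage ≈ vol_shrink/3 = 5.3/3 = 1.767%

1.767%


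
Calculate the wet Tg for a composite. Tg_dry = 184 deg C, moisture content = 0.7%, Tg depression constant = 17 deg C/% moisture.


Tg_wet = Tg_dry - k*moisture = 184 - 17*0.7 = 172.1 deg C

172.1 deg C


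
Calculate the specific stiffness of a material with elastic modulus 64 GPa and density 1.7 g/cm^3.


Specific stiffness = E/rho = 64/1.7 = 37.6 GPa/(g/cm^3)

37.6 GPa/(g/cm^3)


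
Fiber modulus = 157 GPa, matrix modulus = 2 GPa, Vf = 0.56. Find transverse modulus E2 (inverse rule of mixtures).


1/E2 = Vf/Ef + (1-Vf)/Em = 0.56/157 + 0.44/2
E2 = 4.47 GPa

4.47 GPa


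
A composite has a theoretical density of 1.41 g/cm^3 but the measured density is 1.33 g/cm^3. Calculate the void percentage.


Void% = (rho_theo - rho_actual)/rho_theo * 100 = (1.41 - 1.33)/1.41 * 100 = 5.67%

5.67%


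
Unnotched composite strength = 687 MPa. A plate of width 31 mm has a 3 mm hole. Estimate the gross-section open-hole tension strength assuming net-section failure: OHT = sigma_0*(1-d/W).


OHT = sigma_0*(1-d/W) = 687*(1-3/31) = 620.5 MPa

620.5 MPa


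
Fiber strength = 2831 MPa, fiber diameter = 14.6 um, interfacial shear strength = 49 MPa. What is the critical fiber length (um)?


Lc = sigma_f * d / (2 * tau_i) = 2831 * 14.6 / (2 * 49) = 421.8 um

421.8 um


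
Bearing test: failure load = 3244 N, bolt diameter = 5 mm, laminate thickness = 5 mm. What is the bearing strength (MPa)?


sigma_br = F/(d*h) = 3244/(5*5) = 129.8 MPa

129.8 MPa


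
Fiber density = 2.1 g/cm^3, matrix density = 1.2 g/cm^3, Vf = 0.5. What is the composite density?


rho_c = rho_f*Vf + rho_m*(1-Vf) = 2.1*0.5 + 1.2*0.5 = 1.65 g/cm^3

1.65 g/cm^3


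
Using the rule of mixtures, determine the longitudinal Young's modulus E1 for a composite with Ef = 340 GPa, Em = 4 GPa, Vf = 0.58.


E1 = Ef*Vf + Em*(1-Vf) = 340*0.58 + 4*0.42 = 198.88 GPa

198.88 GPa


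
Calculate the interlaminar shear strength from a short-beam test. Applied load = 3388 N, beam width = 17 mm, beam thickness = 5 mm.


ILSS = 3F/(4bh) = 3*3388/(4*17*5) = 29.89 MPa

29.89 MPa


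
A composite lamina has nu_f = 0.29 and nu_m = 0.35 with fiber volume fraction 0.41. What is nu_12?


nu_12 = nu_f*Vf + nu_m*(1-Vf) = 0.29*0.41 + 0.35*0.59 = 0.3254

0.3254


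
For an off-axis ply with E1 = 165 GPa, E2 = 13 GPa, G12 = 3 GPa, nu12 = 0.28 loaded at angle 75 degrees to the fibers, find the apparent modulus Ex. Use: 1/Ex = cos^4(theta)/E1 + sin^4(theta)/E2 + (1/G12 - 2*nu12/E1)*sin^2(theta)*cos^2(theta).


cos^4(75) = 0.004487, sin^4(75) = 0.870513, sin^2(75)*cos^2(75) = 0.0625
1/G12 - 2*nu12/E1 = 1/3 - 2*0.28/165 = 0.329939 GPa^-1
1/Ex = 0.004487/165 + 0.870513/13 + 0.329939*0.0625 = 0.0876109 GPa^-1
Ex = 11.41 GPa

11.41 GPa


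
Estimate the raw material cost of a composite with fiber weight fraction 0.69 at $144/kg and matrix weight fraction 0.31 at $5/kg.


Cost = cost_f*Wf + cost_m*Wm = 144*0.69 + 5*0.31 = $100.91/kg

$100.91/kg


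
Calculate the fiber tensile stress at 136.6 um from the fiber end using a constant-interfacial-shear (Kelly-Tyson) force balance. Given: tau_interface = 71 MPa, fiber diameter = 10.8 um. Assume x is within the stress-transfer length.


Force balance: sigma_f * (pi*d^2/4) = tau * (pi*d) * x  ->  sigma_f = 4 * tau * x / d
sigma_f = 4 * 71 * 136.6 / 10.8 = 3592.1 MPa

3592.1 MPa


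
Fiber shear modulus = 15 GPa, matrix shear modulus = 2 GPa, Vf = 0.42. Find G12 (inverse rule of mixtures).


1/G12 = Vf/Gf + (1-Vf)/Gm = 0.42/15 + 0.58/2
G12 = 3.14 GPa

3.14 GPa


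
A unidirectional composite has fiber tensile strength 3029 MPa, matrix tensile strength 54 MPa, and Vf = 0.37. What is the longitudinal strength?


sigma_1 = sigma_f*Vf + sigma_m*(1-Vf) = 3029*0.37 + 54*0.63 = 1154.8 MPa

1154.8 MPa


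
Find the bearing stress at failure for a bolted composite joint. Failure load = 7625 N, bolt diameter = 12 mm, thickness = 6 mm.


sigma_br = F/(d*h) = 7625/(12*6) = 105.9 MPa

105.9 MPa


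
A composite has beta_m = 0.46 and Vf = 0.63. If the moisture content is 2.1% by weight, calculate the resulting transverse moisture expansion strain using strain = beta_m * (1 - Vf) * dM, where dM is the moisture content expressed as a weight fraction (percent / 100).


dM = 2.1/100 = 0.021
strain = beta_m * (1-Vf) * dM = 0.46 * 0.37 * 0.021 = 0.0035742

0.0035742


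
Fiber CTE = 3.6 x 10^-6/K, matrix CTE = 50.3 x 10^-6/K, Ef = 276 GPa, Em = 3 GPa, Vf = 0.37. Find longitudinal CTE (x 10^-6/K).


E1 = Ef*Vf + Em*(1-Vf) = 104.01
alpha_1 = (alpha_f*Ef*Vf + alpha_m*Em*(1-Vf))/E1 = 4.45 x 10^-6/K

4.45 x 10^-6/K


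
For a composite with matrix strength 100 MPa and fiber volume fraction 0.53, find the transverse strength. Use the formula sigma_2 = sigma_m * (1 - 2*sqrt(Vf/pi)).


factor = 1 - 2*sqrt(0.53/pi) = 0.1785
sigma_2 = 100 * 0.1785 = 17.85 MPa

17.85 MPa


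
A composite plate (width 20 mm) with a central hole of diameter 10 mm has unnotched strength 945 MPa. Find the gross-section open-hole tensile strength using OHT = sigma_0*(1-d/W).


OHT = sigma_0*(1-d/W) = 945*(1-10/20) = 472.5 MPa

472.5 MPa


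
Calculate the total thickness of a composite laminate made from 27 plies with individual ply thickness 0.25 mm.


h = n * t_ply = 27 * 0.25 = 6.75 mm

6.75 mm


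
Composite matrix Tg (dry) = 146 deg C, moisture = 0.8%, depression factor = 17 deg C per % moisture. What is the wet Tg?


Tg_wet = Tg_dry - k*moisture = 146 - 17*0.8 = 132.4 deg C

132.4 deg C


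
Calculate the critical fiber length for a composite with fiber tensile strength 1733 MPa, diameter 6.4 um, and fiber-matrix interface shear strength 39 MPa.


Lc = sigma_f * d / (2 * tau_i) = 1733 * 6.4 / (2 * 39) = 142.2 um

142.2 um


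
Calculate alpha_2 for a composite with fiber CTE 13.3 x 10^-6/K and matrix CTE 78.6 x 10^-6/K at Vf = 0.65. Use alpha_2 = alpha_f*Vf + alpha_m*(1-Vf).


alpha_2 = alpha_f*Vf + alpha_m*(1-Vf) = 13.3*0.65 + 78.6*0.35 = 36.2 x 10^-6/K

36.2 x 10^-6/K


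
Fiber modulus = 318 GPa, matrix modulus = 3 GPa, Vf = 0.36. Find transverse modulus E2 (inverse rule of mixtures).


1/E2 = Vf/Ef + (1-Vf)/Em = 0.36/318 + 0.64/3
E2 = 4.66 GPa

4.66 GPa


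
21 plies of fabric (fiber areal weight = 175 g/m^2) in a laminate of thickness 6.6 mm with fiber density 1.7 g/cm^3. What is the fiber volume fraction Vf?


Vf = n * FAW / (rho_f * h * 1000) = 21 * 175 / (1.7 * 6.6 * 1000) = 0.3275

0.3275


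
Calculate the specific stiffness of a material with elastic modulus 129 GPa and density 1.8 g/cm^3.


Specific stiffness = E/rho = 129/1.8 = 71.7 GPa/(g/cm^3)

71.7 GPa/(g/cm^3)


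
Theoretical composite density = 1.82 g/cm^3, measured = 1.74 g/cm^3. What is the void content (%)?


Void% = (rho_theo - rho_actual)/rho_theo * 100 = (1.82 - 1.74)/1.82 * 100 = 4.4%

4.4%


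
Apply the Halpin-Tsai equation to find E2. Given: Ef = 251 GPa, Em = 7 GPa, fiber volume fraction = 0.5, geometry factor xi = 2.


eta = (Ef/Em - 1)/(Ef/Em + xi) = (35.8571 - 1)/(35.8571 + 2) = 0.9208
E2 = Em*(1+xi*eta*Vf)/(1-eta*Vf) = 24.92 GPa

24.92 GPa


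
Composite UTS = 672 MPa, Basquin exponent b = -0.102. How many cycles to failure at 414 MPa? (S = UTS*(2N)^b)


N = 0.5 * (S/UTS)^(1/b) = 0.5 * (414/672)^(1/-0.102) = 57.7312 cycles

57.7312 cycles


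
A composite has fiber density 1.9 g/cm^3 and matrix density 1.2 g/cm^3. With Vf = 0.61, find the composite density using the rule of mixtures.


rho_c = rho_f*Vf + rho_m*(1-Vf) = 1.9*0.61 + 1.2*0.39 = 1.627 g/cm^3

1.627 g/cm^3


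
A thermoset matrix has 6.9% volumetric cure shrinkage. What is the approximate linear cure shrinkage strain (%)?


Linear shrinkage ≈ vol_shrink/3 = 6.9/3 = 2.3%

2.3%


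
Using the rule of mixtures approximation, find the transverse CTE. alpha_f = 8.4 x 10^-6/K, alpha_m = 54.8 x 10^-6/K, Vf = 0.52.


alpha_2 = alpha_f*Vf + alpha_m*(1-Vf) = 8.4*0.52 + 54.8*0.48 = 30.7 x 10^-6/K

30.7 x 10^-6/K


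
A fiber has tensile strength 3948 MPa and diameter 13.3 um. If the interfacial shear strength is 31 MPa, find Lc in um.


Lc = sigma_f * d / (2 * tau_i) = 3948 * 13.3 / (2 * 31) = 846.9 um

846.9 um


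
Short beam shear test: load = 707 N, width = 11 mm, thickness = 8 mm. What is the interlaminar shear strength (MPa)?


ILSS = 3F/(4bh) = 3*707/(4*11*8) = 6.03 MPa

6.03 MPa


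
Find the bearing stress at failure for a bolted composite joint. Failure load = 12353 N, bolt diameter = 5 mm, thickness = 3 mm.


sigma_br = F/(d*h) = 12353/(5*3) = 823.5 MPa

823.5 MPa


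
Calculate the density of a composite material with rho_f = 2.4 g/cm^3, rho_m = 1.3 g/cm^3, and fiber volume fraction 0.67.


rho_c = rho_f*Vf + rho_m*(1-Vf) = 2.4*0.67 + 1.3*0.33 = 2.037 g/cm^3

2.037 g/cm^3


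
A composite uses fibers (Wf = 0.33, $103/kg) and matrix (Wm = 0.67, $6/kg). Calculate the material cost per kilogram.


Cost = cost_f*Wf + cost_m*Wm = 103*0.33 + 6*0.67 = $38.01/kg

$38.01/kg


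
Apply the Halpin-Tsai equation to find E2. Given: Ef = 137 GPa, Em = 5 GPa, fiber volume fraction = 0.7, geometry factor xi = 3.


eta = (Ef/Em - 1)/(Ef/Em + xi) = (27.4 - 1)/(27.4 + 3) = 0.8684
E2 = Em*(1+xi*eta*Vf)/(1-eta*Vf) = 36.01 GPa

36.01 GPa


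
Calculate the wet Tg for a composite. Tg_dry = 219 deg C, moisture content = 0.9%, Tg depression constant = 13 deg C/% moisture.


Tg_wet = Tg_dry - k*moisture = 219 - 13*0.9 = 207.3 deg C

207.3 deg C


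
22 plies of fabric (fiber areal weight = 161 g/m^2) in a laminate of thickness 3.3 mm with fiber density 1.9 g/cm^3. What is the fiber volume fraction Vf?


Vf = n * FAW / (rho_f * h * 1000) = 22 * 161 / (1.9 * 3.3 * 1000) = 0.5649

0.5649


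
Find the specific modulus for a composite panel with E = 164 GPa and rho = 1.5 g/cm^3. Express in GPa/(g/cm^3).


Specific stiffness = E/rho = 164/1.5 = 109.3 GPa/(g/cm^3)

109.3 GPa/(g/cm^3)


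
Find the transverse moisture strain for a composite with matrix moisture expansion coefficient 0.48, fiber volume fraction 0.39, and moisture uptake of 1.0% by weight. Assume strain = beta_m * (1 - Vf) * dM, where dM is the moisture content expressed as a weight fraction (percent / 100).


dM = 1.0/100 = 0.01
strain = beta_m * (1-Vf) * dM = 0.48 * 0.61 * 0.01 = 0.002928

0.002928
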